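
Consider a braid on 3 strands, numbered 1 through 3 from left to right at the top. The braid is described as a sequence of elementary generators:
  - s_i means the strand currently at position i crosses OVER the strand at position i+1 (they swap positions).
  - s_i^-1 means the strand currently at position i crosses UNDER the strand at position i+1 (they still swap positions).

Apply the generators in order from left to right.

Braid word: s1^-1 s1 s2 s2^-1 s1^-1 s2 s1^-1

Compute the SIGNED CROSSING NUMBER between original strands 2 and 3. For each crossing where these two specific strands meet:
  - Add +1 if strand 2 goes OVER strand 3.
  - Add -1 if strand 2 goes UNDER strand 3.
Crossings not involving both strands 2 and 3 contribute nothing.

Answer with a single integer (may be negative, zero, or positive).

Gen 1: crossing 1x2. Both 2&3? no. Sum: 0
Gen 2: crossing 2x1. Both 2&3? no. Sum: 0
Gen 3: 2 over 3. Both 2&3? yes. Contrib: +1. Sum: 1
Gen 4: 3 under 2. Both 2&3? yes. Contrib: +1. Sum: 2
Gen 5: crossing 1x2. Both 2&3? no. Sum: 2
Gen 6: crossing 1x3. Both 2&3? no. Sum: 2
Gen 7: 2 under 3. Both 2&3? yes. Contrib: -1. Sum: 1

Answer: 1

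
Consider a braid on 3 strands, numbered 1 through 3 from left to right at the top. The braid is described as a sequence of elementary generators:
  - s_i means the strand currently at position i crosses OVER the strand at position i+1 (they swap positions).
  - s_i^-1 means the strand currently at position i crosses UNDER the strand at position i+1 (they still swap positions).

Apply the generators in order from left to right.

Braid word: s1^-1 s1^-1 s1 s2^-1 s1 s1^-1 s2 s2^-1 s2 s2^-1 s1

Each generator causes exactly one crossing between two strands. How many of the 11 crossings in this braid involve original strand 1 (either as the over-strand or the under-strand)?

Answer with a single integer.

Answer: 8

Derivation:
Gen 1: crossing 1x2. Involves strand 1? yes. Count so far: 1
Gen 2: crossing 2x1. Involves strand 1? yes. Count so far: 2
Gen 3: crossing 1x2. Involves strand 1? yes. Count so far: 3
Gen 4: crossing 1x3. Involves strand 1? yes. Count so far: 4
Gen 5: crossing 2x3. Involves strand 1? no. Count so far: 4
Gen 6: crossing 3x2. Involves strand 1? no. Count so far: 4
Gen 7: crossing 3x1. Involves strand 1? yes. Count so far: 5
Gen 8: crossing 1x3. Involves strand 1? yes. Count so far: 6
Gen 9: crossing 3x1. Involves strand 1? yes. Count so far: 7
Gen 10: crossing 1x3. Involves strand 1? yes. Count so far: 8
Gen 11: crossing 2x3. Involves strand 1? no. Count so far: 8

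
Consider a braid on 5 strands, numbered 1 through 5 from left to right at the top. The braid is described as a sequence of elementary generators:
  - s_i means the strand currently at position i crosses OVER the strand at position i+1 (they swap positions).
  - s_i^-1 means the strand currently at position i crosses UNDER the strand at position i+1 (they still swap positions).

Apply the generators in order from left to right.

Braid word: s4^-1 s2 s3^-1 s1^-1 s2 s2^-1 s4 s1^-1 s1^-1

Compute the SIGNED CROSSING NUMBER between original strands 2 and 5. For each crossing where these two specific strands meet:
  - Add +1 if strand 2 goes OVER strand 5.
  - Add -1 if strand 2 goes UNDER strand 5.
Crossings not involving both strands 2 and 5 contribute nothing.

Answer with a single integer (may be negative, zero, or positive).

Gen 1: crossing 4x5. Both 2&5? no. Sum: 0
Gen 2: crossing 2x3. Both 2&5? no. Sum: 0
Gen 3: 2 under 5. Both 2&5? yes. Contrib: -1. Sum: -1
Gen 4: crossing 1x3. Both 2&5? no. Sum: -1
Gen 5: crossing 1x5. Both 2&5? no. Sum: -1
Gen 6: crossing 5x1. Both 2&5? no. Sum: -1
Gen 7: crossing 2x4. Both 2&5? no. Sum: -1
Gen 8: crossing 3x1. Both 2&5? no. Sum: -1
Gen 9: crossing 1x3. Both 2&5? no. Sum: -1

Answer: -1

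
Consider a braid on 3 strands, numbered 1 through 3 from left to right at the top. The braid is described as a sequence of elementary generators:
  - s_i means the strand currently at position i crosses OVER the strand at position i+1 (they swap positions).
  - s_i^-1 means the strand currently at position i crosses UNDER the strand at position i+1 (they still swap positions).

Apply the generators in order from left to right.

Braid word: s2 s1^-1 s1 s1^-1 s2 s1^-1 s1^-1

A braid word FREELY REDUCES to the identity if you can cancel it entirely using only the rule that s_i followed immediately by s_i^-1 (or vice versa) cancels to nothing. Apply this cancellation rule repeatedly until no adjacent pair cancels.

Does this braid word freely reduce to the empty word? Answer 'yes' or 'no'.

Answer: no

Derivation:
Gen 1 (s2): push. Stack: [s2]
Gen 2 (s1^-1): push. Stack: [s2 s1^-1]
Gen 3 (s1): cancels prior s1^-1. Stack: [s2]
Gen 4 (s1^-1): push. Stack: [s2 s1^-1]
Gen 5 (s2): push. Stack: [s2 s1^-1 s2]
Gen 6 (s1^-1): push. Stack: [s2 s1^-1 s2 s1^-1]
Gen 7 (s1^-1): push. Stack: [s2 s1^-1 s2 s1^-1 s1^-1]
Reduced word: s2 s1^-1 s2 s1^-1 s1^-1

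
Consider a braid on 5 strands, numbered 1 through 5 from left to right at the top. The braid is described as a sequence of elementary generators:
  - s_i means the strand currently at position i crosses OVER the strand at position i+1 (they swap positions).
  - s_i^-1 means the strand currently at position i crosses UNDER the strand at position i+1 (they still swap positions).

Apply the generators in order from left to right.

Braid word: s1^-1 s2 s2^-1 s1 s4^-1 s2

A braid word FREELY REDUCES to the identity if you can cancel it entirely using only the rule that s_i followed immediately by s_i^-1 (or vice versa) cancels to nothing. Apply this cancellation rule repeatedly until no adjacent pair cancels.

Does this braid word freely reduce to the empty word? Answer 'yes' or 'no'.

Answer: no

Derivation:
Gen 1 (s1^-1): push. Stack: [s1^-1]
Gen 2 (s2): push. Stack: [s1^-1 s2]
Gen 3 (s2^-1): cancels prior s2. Stack: [s1^-1]
Gen 4 (s1): cancels prior s1^-1. Stack: []
Gen 5 (s4^-1): push. Stack: [s4^-1]
Gen 6 (s2): push. Stack: [s4^-1 s2]
Reduced word: s4^-1 s2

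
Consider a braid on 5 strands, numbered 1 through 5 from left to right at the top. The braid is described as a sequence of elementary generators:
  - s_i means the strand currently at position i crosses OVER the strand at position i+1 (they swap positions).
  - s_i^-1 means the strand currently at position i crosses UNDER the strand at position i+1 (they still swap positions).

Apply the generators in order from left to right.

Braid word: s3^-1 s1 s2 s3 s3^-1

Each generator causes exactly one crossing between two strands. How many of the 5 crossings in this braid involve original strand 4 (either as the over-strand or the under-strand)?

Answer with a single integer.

Answer: 2

Derivation:
Gen 1: crossing 3x4. Involves strand 4? yes. Count so far: 1
Gen 2: crossing 1x2. Involves strand 4? no. Count so far: 1
Gen 3: crossing 1x4. Involves strand 4? yes. Count so far: 2
Gen 4: crossing 1x3. Involves strand 4? no. Count so far: 2
Gen 5: crossing 3x1. Involves strand 4? no. Count so far: 2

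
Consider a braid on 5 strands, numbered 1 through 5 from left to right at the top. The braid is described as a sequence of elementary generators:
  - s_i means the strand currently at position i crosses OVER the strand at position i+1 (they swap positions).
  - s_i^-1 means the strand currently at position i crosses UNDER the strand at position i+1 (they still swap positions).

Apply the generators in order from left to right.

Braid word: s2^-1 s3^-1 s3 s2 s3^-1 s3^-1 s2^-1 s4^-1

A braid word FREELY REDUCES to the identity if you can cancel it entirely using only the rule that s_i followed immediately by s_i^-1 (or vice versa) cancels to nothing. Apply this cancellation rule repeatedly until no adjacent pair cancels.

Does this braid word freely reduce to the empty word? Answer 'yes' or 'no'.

Answer: no

Derivation:
Gen 1 (s2^-1): push. Stack: [s2^-1]
Gen 2 (s3^-1): push. Stack: [s2^-1 s3^-1]
Gen 3 (s3): cancels prior s3^-1. Stack: [s2^-1]
Gen 4 (s2): cancels prior s2^-1. Stack: []
Gen 5 (s3^-1): push. Stack: [s3^-1]
Gen 6 (s3^-1): push. Stack: [s3^-1 s3^-1]
Gen 7 (s2^-1): push. Stack: [s3^-1 s3^-1 s2^-1]
Gen 8 (s4^-1): push. Stack: [s3^-1 s3^-1 s2^-1 s4^-1]
Reduced word: s3^-1 s3^-1 s2^-1 s4^-1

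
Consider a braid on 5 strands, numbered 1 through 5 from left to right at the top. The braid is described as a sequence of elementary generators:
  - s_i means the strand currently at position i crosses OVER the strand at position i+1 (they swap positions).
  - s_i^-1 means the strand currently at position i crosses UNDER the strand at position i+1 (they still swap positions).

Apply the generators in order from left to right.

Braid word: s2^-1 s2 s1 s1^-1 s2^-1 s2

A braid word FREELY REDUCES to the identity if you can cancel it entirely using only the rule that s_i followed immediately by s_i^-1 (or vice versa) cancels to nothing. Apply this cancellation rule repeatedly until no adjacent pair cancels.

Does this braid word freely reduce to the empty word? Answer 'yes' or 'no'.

Gen 1 (s2^-1): push. Stack: [s2^-1]
Gen 2 (s2): cancels prior s2^-1. Stack: []
Gen 3 (s1): push. Stack: [s1]
Gen 4 (s1^-1): cancels prior s1. Stack: []
Gen 5 (s2^-1): push. Stack: [s2^-1]
Gen 6 (s2): cancels prior s2^-1. Stack: []
Reduced word: (empty)

Answer: yes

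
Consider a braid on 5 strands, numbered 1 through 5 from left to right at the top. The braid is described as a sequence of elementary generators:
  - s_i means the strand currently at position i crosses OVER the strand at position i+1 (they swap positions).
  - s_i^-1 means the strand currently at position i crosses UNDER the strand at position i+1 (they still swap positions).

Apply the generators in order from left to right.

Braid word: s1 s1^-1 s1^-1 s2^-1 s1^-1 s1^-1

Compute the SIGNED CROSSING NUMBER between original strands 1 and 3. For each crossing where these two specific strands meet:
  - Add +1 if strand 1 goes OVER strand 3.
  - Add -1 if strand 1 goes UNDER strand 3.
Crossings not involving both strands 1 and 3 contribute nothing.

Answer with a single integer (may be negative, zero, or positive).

Answer: -1

Derivation:
Gen 1: crossing 1x2. Both 1&3? no. Sum: 0
Gen 2: crossing 2x1. Both 1&3? no. Sum: 0
Gen 3: crossing 1x2. Both 1&3? no. Sum: 0
Gen 4: 1 under 3. Both 1&3? yes. Contrib: -1. Sum: -1
Gen 5: crossing 2x3. Both 1&3? no. Sum: -1
Gen 6: crossing 3x2. Both 1&3? no. Sum: -1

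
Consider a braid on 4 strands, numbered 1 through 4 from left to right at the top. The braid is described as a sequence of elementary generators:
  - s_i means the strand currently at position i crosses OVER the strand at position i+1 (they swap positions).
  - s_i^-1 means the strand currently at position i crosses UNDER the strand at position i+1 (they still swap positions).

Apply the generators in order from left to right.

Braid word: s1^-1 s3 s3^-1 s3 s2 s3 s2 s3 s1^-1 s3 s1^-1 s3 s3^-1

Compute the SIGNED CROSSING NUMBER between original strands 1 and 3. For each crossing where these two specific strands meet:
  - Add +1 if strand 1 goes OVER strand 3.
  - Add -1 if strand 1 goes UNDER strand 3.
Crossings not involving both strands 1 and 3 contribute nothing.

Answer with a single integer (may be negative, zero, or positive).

Answer: 1

Derivation:
Gen 1: crossing 1x2. Both 1&3? no. Sum: 0
Gen 2: crossing 3x4. Both 1&3? no. Sum: 0
Gen 3: crossing 4x3. Both 1&3? no. Sum: 0
Gen 4: crossing 3x4. Both 1&3? no. Sum: 0
Gen 5: crossing 1x4. Both 1&3? no. Sum: 0
Gen 6: 1 over 3. Both 1&3? yes. Contrib: +1. Sum: 1
Gen 7: crossing 4x3. Both 1&3? no. Sum: 1
Gen 8: crossing 4x1. Both 1&3? no. Sum: 1
Gen 9: crossing 2x3. Both 1&3? no. Sum: 1
Gen 10: crossing 1x4. Both 1&3? no. Sum: 1
Gen 11: crossing 3x2. Both 1&3? no. Sum: 1
Gen 12: crossing 4x1. Both 1&3? no. Sum: 1
Gen 13: crossing 1x4. Both 1&3? no. Sum: 1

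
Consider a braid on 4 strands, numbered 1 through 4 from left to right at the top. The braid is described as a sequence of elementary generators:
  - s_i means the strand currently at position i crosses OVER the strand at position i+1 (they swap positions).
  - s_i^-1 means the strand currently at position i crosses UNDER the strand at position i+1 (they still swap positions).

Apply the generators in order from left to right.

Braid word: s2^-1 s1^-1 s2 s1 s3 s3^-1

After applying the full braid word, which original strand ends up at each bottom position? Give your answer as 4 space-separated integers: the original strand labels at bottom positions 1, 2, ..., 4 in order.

Gen 1 (s2^-1): strand 2 crosses under strand 3. Perm now: [1 3 2 4]
Gen 2 (s1^-1): strand 1 crosses under strand 3. Perm now: [3 1 2 4]
Gen 3 (s2): strand 1 crosses over strand 2. Perm now: [3 2 1 4]
Gen 4 (s1): strand 3 crosses over strand 2. Perm now: [2 3 1 4]
Gen 5 (s3): strand 1 crosses over strand 4. Perm now: [2 3 4 1]
Gen 6 (s3^-1): strand 4 crosses under strand 1. Perm now: [2 3 1 4]

Answer: 2 3 1 4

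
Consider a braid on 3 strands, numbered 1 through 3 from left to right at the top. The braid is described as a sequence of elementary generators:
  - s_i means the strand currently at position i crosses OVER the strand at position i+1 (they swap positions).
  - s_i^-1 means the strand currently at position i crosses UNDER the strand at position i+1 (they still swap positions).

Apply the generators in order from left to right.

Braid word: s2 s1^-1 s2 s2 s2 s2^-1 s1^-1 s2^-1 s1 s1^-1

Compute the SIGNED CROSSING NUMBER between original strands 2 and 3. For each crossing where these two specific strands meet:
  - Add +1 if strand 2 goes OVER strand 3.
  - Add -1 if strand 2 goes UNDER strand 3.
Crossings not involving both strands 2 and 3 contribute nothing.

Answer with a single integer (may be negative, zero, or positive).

Answer: 2

Derivation:
Gen 1: 2 over 3. Both 2&3? yes. Contrib: +1. Sum: 1
Gen 2: crossing 1x3. Both 2&3? no. Sum: 1
Gen 3: crossing 1x2. Both 2&3? no. Sum: 1
Gen 4: crossing 2x1. Both 2&3? no. Sum: 1
Gen 5: crossing 1x2. Both 2&3? no. Sum: 1
Gen 6: crossing 2x1. Both 2&3? no. Sum: 1
Gen 7: crossing 3x1. Both 2&3? no. Sum: 1
Gen 8: 3 under 2. Both 2&3? yes. Contrib: +1. Sum: 2
Gen 9: crossing 1x2. Both 2&3? no. Sum: 2
Gen 10: crossing 2x1. Both 2&3? no. Sum: 2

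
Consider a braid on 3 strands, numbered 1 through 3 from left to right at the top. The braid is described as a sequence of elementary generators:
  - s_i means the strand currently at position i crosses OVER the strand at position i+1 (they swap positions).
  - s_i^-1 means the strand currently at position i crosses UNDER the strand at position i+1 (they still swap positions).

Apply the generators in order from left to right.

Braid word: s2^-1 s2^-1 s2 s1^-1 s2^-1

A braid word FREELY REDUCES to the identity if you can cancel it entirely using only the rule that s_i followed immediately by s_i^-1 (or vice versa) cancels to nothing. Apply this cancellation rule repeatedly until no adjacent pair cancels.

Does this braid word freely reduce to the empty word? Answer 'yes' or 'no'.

Gen 1 (s2^-1): push. Stack: [s2^-1]
Gen 2 (s2^-1): push. Stack: [s2^-1 s2^-1]
Gen 3 (s2): cancels prior s2^-1. Stack: [s2^-1]
Gen 4 (s1^-1): push. Stack: [s2^-1 s1^-1]
Gen 5 (s2^-1): push. Stack: [s2^-1 s1^-1 s2^-1]
Reduced word: s2^-1 s1^-1 s2^-1

Answer: no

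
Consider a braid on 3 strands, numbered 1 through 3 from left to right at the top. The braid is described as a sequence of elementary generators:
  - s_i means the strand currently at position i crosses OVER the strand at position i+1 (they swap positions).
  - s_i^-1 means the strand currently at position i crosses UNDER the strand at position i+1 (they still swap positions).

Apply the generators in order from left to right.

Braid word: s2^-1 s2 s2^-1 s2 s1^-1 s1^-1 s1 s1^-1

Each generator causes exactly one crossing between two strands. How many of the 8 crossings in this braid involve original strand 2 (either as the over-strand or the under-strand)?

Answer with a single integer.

Gen 1: crossing 2x3. Involves strand 2? yes. Count so far: 1
Gen 2: crossing 3x2. Involves strand 2? yes. Count so far: 2
Gen 3: crossing 2x3. Involves strand 2? yes. Count so far: 3
Gen 4: crossing 3x2. Involves strand 2? yes. Count so far: 4
Gen 5: crossing 1x2. Involves strand 2? yes. Count so far: 5
Gen 6: crossing 2x1. Involves strand 2? yes. Count so far: 6
Gen 7: crossing 1x2. Involves strand 2? yes. Count so far: 7
Gen 8: crossing 2x1. Involves strand 2? yes. Count so far: 8

Answer: 8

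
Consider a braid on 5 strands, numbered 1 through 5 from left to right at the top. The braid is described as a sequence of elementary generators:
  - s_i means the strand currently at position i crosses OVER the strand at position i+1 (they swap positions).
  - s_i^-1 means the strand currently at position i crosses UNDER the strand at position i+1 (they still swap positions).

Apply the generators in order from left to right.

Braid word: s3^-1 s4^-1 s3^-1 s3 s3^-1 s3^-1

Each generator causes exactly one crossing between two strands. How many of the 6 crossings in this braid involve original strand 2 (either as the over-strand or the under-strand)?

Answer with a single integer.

Gen 1: crossing 3x4. Involves strand 2? no. Count so far: 0
Gen 2: crossing 3x5. Involves strand 2? no. Count so far: 0
Gen 3: crossing 4x5. Involves strand 2? no. Count so far: 0
Gen 4: crossing 5x4. Involves strand 2? no. Count so far: 0
Gen 5: crossing 4x5. Involves strand 2? no. Count so far: 0
Gen 6: crossing 5x4. Involves strand 2? no. Count so far: 0

Answer: 0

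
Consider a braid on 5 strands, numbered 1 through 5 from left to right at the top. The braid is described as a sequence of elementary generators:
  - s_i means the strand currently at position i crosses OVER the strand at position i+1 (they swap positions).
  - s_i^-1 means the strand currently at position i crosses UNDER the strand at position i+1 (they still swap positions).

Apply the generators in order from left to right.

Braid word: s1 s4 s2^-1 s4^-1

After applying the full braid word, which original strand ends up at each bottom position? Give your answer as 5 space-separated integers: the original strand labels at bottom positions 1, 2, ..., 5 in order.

Answer: 2 3 1 4 5

Derivation:
Gen 1 (s1): strand 1 crosses over strand 2. Perm now: [2 1 3 4 5]
Gen 2 (s4): strand 4 crosses over strand 5. Perm now: [2 1 3 5 4]
Gen 3 (s2^-1): strand 1 crosses under strand 3. Perm now: [2 3 1 5 4]
Gen 4 (s4^-1): strand 5 crosses under strand 4. Perm now: [2 3 1 4 5]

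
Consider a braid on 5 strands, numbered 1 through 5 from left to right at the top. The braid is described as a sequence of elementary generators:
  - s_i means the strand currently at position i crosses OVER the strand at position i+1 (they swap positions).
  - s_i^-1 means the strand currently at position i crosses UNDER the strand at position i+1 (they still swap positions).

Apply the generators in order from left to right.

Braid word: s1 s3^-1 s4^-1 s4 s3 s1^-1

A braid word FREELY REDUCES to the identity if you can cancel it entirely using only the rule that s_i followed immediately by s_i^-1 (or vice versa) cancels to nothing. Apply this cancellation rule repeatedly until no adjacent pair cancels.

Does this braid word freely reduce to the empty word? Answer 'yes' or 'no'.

Gen 1 (s1): push. Stack: [s1]
Gen 2 (s3^-1): push. Stack: [s1 s3^-1]
Gen 3 (s4^-1): push. Stack: [s1 s3^-1 s4^-1]
Gen 4 (s4): cancels prior s4^-1. Stack: [s1 s3^-1]
Gen 5 (s3): cancels prior s3^-1. Stack: [s1]
Gen 6 (s1^-1): cancels prior s1. Stack: []
Reduced word: (empty)

Answer: yes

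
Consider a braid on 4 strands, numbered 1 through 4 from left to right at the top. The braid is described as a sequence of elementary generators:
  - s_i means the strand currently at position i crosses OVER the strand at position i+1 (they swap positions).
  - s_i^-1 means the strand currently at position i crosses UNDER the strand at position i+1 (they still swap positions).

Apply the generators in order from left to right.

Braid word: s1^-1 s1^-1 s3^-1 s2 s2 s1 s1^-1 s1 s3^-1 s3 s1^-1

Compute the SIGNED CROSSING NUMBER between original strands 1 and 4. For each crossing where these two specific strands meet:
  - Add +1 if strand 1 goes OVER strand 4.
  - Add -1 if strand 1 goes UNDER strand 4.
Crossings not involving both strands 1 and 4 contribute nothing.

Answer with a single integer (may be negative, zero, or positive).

Answer: 0

Derivation:
Gen 1: crossing 1x2. Both 1&4? no. Sum: 0
Gen 2: crossing 2x1. Both 1&4? no. Sum: 0
Gen 3: crossing 3x4. Both 1&4? no. Sum: 0
Gen 4: crossing 2x4. Both 1&4? no. Sum: 0
Gen 5: crossing 4x2. Both 1&4? no. Sum: 0
Gen 6: crossing 1x2. Both 1&4? no. Sum: 0
Gen 7: crossing 2x1. Both 1&4? no. Sum: 0
Gen 8: crossing 1x2. Both 1&4? no. Sum: 0
Gen 9: crossing 4x3. Both 1&4? no. Sum: 0
Gen 10: crossing 3x4. Both 1&4? no. Sum: 0
Gen 11: crossing 2x1. Both 1&4? no. Sum: 0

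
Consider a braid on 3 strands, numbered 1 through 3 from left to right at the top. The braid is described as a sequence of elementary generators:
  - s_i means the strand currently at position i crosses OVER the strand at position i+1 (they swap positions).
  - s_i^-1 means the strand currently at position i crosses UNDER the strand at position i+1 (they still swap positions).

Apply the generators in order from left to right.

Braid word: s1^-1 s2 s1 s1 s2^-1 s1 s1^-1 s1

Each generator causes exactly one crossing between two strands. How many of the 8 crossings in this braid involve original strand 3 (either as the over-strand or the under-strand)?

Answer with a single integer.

Gen 1: crossing 1x2. Involves strand 3? no. Count so far: 0
Gen 2: crossing 1x3. Involves strand 3? yes. Count so far: 1
Gen 3: crossing 2x3. Involves strand 3? yes. Count so far: 2
Gen 4: crossing 3x2. Involves strand 3? yes. Count so far: 3
Gen 5: crossing 3x1. Involves strand 3? yes. Count so far: 4
Gen 6: crossing 2x1. Involves strand 3? no. Count so far: 4
Gen 7: crossing 1x2. Involves strand 3? no. Count so far: 4
Gen 8: crossing 2x1. Involves strand 3? no. Count so far: 4

Answer: 4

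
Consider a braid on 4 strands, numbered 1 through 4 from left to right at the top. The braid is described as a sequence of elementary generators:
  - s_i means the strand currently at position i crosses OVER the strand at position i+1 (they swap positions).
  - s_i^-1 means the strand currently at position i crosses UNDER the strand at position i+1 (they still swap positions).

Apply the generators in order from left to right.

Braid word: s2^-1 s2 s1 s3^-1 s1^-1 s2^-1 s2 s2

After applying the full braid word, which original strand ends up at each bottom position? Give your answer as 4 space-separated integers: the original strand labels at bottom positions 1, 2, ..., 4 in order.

Gen 1 (s2^-1): strand 2 crosses under strand 3. Perm now: [1 3 2 4]
Gen 2 (s2): strand 3 crosses over strand 2. Perm now: [1 2 3 4]
Gen 3 (s1): strand 1 crosses over strand 2. Perm now: [2 1 3 4]
Gen 4 (s3^-1): strand 3 crosses under strand 4. Perm now: [2 1 4 3]
Gen 5 (s1^-1): strand 2 crosses under strand 1. Perm now: [1 2 4 3]
Gen 6 (s2^-1): strand 2 crosses under strand 4. Perm now: [1 4 2 3]
Gen 7 (s2): strand 4 crosses over strand 2. Perm now: [1 2 4 3]
Gen 8 (s2): strand 2 crosses over strand 4. Perm now: [1 4 2 3]

Answer: 1 4 2 3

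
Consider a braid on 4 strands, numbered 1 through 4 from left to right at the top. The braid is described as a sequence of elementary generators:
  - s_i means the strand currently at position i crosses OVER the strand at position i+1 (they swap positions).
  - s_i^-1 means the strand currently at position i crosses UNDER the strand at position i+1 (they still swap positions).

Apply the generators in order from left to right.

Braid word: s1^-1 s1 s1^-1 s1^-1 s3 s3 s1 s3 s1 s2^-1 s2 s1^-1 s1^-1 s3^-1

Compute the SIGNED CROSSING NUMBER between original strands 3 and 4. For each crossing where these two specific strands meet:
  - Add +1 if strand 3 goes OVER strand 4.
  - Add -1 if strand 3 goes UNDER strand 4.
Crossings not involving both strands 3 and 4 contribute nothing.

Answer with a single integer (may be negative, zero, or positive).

Gen 1: crossing 1x2. Both 3&4? no. Sum: 0
Gen 2: crossing 2x1. Both 3&4? no. Sum: 0
Gen 3: crossing 1x2. Both 3&4? no. Sum: 0
Gen 4: crossing 2x1. Both 3&4? no. Sum: 0
Gen 5: 3 over 4. Both 3&4? yes. Contrib: +1. Sum: 1
Gen 6: 4 over 3. Both 3&4? yes. Contrib: -1. Sum: 0
Gen 7: crossing 1x2. Both 3&4? no. Sum: 0
Gen 8: 3 over 4. Both 3&4? yes. Contrib: +1. Sum: 1
Gen 9: crossing 2x1. Both 3&4? no. Sum: 1
Gen 10: crossing 2x4. Both 3&4? no. Sum: 1
Gen 11: crossing 4x2. Both 3&4? no. Sum: 1
Gen 12: crossing 1x2. Both 3&4? no. Sum: 1
Gen 13: crossing 2x1. Both 3&4? no. Sum: 1
Gen 14: 4 under 3. Both 3&4? yes. Contrib: +1. Sum: 2

Answer: 2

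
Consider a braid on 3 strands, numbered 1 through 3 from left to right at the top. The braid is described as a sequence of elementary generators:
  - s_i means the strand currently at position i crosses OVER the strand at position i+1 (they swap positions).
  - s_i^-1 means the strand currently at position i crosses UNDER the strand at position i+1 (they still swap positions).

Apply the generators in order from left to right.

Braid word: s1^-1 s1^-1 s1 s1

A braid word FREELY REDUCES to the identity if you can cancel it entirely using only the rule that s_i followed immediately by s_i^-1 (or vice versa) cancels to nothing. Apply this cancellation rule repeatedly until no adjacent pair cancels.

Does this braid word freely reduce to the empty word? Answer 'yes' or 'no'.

Gen 1 (s1^-1): push. Stack: [s1^-1]
Gen 2 (s1^-1): push. Stack: [s1^-1 s1^-1]
Gen 3 (s1): cancels prior s1^-1. Stack: [s1^-1]
Gen 4 (s1): cancels prior s1^-1. Stack: []
Reduced word: (empty)

Answer: yes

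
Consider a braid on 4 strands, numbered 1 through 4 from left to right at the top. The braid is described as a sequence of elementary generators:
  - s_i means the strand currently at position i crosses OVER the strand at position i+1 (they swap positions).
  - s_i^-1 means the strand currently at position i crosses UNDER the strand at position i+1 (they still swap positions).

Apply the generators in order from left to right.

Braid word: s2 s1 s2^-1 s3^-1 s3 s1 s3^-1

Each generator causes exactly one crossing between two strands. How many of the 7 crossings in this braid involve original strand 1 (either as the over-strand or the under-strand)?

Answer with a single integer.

Answer: 5

Derivation:
Gen 1: crossing 2x3. Involves strand 1? no. Count so far: 0
Gen 2: crossing 1x3. Involves strand 1? yes. Count so far: 1
Gen 3: crossing 1x2. Involves strand 1? yes. Count so far: 2
Gen 4: crossing 1x4. Involves strand 1? yes. Count so far: 3
Gen 5: crossing 4x1. Involves strand 1? yes. Count so far: 4
Gen 6: crossing 3x2. Involves strand 1? no. Count so far: 4
Gen 7: crossing 1x4. Involves strand 1? yes. Count so far: 5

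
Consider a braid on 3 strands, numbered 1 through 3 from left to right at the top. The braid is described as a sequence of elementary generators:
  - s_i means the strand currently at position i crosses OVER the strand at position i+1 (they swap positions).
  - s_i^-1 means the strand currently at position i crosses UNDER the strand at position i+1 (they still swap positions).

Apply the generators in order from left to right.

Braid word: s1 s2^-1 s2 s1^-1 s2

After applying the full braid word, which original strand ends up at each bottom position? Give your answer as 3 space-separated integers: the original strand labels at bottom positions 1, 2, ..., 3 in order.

Gen 1 (s1): strand 1 crosses over strand 2. Perm now: [2 1 3]
Gen 2 (s2^-1): strand 1 crosses under strand 3. Perm now: [2 3 1]
Gen 3 (s2): strand 3 crosses over strand 1. Perm now: [2 1 3]
Gen 4 (s1^-1): strand 2 crosses under strand 1. Perm now: [1 2 3]
Gen 5 (s2): strand 2 crosses over strand 3. Perm now: [1 3 2]

Answer: 1 3 2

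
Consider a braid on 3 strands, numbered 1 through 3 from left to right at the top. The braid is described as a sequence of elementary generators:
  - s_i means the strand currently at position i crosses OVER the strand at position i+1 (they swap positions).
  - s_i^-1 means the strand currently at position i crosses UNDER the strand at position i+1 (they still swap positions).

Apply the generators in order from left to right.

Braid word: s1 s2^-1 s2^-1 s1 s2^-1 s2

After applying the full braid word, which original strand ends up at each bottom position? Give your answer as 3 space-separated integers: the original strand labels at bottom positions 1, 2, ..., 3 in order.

Answer: 1 2 3

Derivation:
Gen 1 (s1): strand 1 crosses over strand 2. Perm now: [2 1 3]
Gen 2 (s2^-1): strand 1 crosses under strand 3. Perm now: [2 3 1]
Gen 3 (s2^-1): strand 3 crosses under strand 1. Perm now: [2 1 3]
Gen 4 (s1): strand 2 crosses over strand 1. Perm now: [1 2 3]
Gen 5 (s2^-1): strand 2 crosses under strand 3. Perm now: [1 3 2]
Gen 6 (s2): strand 3 crosses over strand 2. Perm now: [1 2 3]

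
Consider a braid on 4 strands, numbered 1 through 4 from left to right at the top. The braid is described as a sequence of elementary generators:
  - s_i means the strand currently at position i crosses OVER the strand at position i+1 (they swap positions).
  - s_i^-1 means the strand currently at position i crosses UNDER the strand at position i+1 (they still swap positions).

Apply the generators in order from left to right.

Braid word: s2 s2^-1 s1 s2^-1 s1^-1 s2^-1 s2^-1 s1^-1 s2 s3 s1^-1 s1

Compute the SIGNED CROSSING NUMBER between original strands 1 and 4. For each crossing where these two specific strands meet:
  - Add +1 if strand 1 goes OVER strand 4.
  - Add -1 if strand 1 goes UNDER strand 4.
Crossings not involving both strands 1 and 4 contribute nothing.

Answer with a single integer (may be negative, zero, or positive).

Answer: 0

Derivation:
Gen 1: crossing 2x3. Both 1&4? no. Sum: 0
Gen 2: crossing 3x2. Both 1&4? no. Sum: 0
Gen 3: crossing 1x2. Both 1&4? no. Sum: 0
Gen 4: crossing 1x3. Both 1&4? no. Sum: 0
Gen 5: crossing 2x3. Both 1&4? no. Sum: 0
Gen 6: crossing 2x1. Both 1&4? no. Sum: 0
Gen 7: crossing 1x2. Both 1&4? no. Sum: 0
Gen 8: crossing 3x2. Both 1&4? no. Sum: 0
Gen 9: crossing 3x1. Both 1&4? no. Sum: 0
Gen 10: crossing 3x4. Both 1&4? no. Sum: 0
Gen 11: crossing 2x1. Both 1&4? no. Sum: 0
Gen 12: crossing 1x2. Both 1&4? no. Sum: 0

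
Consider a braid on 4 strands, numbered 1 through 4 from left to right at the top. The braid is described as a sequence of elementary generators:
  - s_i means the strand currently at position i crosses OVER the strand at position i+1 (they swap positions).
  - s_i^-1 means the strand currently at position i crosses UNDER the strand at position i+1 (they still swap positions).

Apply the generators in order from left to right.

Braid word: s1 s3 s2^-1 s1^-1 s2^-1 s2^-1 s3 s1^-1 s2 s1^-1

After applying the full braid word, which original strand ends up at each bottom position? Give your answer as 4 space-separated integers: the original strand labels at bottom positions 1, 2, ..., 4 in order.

Gen 1 (s1): strand 1 crosses over strand 2. Perm now: [2 1 3 4]
Gen 2 (s3): strand 3 crosses over strand 4. Perm now: [2 1 4 3]
Gen 3 (s2^-1): strand 1 crosses under strand 4. Perm now: [2 4 1 3]
Gen 4 (s1^-1): strand 2 crosses under strand 4. Perm now: [4 2 1 3]
Gen 5 (s2^-1): strand 2 crosses under strand 1. Perm now: [4 1 2 3]
Gen 6 (s2^-1): strand 1 crosses under strand 2. Perm now: [4 2 1 3]
Gen 7 (s3): strand 1 crosses over strand 3. Perm now: [4 2 3 1]
Gen 8 (s1^-1): strand 4 crosses under strand 2. Perm now: [2 4 3 1]
Gen 9 (s2): strand 4 crosses over strand 3. Perm now: [2 3 4 1]
Gen 10 (s1^-1): strand 2 crosses under strand 3. Perm now: [3 2 4 1]

Answer: 3 2 4 1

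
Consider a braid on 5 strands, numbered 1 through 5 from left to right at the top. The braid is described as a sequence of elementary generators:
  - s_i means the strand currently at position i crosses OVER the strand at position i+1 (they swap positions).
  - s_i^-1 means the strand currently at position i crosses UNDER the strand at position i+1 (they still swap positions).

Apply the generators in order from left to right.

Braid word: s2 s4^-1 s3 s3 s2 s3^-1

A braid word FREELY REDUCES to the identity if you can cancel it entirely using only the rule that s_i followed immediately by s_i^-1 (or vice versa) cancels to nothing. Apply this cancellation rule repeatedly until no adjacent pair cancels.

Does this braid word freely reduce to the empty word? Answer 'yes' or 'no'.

Gen 1 (s2): push. Stack: [s2]
Gen 2 (s4^-1): push. Stack: [s2 s4^-1]
Gen 3 (s3): push. Stack: [s2 s4^-1 s3]
Gen 4 (s3): push. Stack: [s2 s4^-1 s3 s3]
Gen 5 (s2): push. Stack: [s2 s4^-1 s3 s3 s2]
Gen 6 (s3^-1): push. Stack: [s2 s4^-1 s3 s3 s2 s3^-1]
Reduced word: s2 s4^-1 s3 s3 s2 s3^-1

Answer: no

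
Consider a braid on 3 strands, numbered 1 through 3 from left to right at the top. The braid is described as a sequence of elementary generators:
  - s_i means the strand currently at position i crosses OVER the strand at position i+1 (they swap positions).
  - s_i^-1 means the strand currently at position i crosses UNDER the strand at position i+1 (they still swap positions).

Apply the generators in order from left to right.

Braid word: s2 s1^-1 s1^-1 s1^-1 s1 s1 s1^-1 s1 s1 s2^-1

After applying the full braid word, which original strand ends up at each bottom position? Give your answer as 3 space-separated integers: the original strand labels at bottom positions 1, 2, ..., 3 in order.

Gen 1 (s2): strand 2 crosses over strand 3. Perm now: [1 3 2]
Gen 2 (s1^-1): strand 1 crosses under strand 3. Perm now: [3 1 2]
Gen 3 (s1^-1): strand 3 crosses under strand 1. Perm now: [1 3 2]
Gen 4 (s1^-1): strand 1 crosses under strand 3. Perm now: [3 1 2]
Gen 5 (s1): strand 3 crosses over strand 1. Perm now: [1 3 2]
Gen 6 (s1): strand 1 crosses over strand 3. Perm now: [3 1 2]
Gen 7 (s1^-1): strand 3 crosses under strand 1. Perm now: [1 3 2]
Gen 8 (s1): strand 1 crosses over strand 3. Perm now: [3 1 2]
Gen 9 (s1): strand 3 crosses over strand 1. Perm now: [1 3 2]
Gen 10 (s2^-1): strand 3 crosses under strand 2. Perm now: [1 2 3]

Answer: 1 2 3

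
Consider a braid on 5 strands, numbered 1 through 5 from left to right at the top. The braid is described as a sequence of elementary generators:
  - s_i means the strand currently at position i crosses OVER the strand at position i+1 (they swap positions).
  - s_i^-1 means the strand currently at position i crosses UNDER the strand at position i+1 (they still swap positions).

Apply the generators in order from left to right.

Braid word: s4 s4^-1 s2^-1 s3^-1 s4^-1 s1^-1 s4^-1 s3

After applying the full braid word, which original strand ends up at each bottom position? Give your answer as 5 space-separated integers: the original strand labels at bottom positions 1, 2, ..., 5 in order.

Answer: 3 1 2 4 5

Derivation:
Gen 1 (s4): strand 4 crosses over strand 5. Perm now: [1 2 3 5 4]
Gen 2 (s4^-1): strand 5 crosses under strand 4. Perm now: [1 2 3 4 5]
Gen 3 (s2^-1): strand 2 crosses under strand 3. Perm now: [1 3 2 4 5]
Gen 4 (s3^-1): strand 2 crosses under strand 4. Perm now: [1 3 4 2 5]
Gen 5 (s4^-1): strand 2 crosses under strand 5. Perm now: [1 3 4 5 2]
Gen 6 (s1^-1): strand 1 crosses under strand 3. Perm now: [3 1 4 5 2]
Gen 7 (s4^-1): strand 5 crosses under strand 2. Perm now: [3 1 4 2 5]
Gen 8 (s3): strand 4 crosses over strand 2. Perm now: [3 1 2 4 5]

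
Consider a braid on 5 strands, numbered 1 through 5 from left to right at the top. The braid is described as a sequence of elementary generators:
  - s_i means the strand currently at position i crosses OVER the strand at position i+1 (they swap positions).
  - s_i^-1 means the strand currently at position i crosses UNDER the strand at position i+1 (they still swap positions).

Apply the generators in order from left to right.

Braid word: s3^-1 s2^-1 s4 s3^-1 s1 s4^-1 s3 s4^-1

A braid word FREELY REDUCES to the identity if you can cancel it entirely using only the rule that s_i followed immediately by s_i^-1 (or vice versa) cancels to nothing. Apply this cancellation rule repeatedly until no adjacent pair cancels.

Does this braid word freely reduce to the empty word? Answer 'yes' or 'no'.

Gen 1 (s3^-1): push. Stack: [s3^-1]
Gen 2 (s2^-1): push. Stack: [s3^-1 s2^-1]
Gen 3 (s4): push. Stack: [s3^-1 s2^-1 s4]
Gen 4 (s3^-1): push. Stack: [s3^-1 s2^-1 s4 s3^-1]
Gen 5 (s1): push. Stack: [s3^-1 s2^-1 s4 s3^-1 s1]
Gen 6 (s4^-1): push. Stack: [s3^-1 s2^-1 s4 s3^-1 s1 s4^-1]
Gen 7 (s3): push. Stack: [s3^-1 s2^-1 s4 s3^-1 s1 s4^-1 s3]
Gen 8 (s4^-1): push. Stack: [s3^-1 s2^-1 s4 s3^-1 s1 s4^-1 s3 s4^-1]
Reduced word: s3^-1 s2^-1 s4 s3^-1 s1 s4^-1 s3 s4^-1

Answer: no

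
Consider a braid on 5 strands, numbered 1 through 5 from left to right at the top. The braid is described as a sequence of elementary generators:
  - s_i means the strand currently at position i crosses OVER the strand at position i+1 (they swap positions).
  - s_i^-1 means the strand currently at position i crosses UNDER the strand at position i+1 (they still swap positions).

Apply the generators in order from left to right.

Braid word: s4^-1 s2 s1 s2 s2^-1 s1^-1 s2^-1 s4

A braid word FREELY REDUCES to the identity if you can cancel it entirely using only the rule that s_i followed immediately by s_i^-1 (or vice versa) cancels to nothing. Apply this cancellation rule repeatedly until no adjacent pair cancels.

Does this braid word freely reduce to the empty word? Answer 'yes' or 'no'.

Gen 1 (s4^-1): push. Stack: [s4^-1]
Gen 2 (s2): push. Stack: [s4^-1 s2]
Gen 3 (s1): push. Stack: [s4^-1 s2 s1]
Gen 4 (s2): push. Stack: [s4^-1 s2 s1 s2]
Gen 5 (s2^-1): cancels prior s2. Stack: [s4^-1 s2 s1]
Gen 6 (s1^-1): cancels prior s1. Stack: [s4^-1 s2]
Gen 7 (s2^-1): cancels prior s2. Stack: [s4^-1]
Gen 8 (s4): cancels prior s4^-1. Stack: []
Reduced word: (empty)

Answer: yes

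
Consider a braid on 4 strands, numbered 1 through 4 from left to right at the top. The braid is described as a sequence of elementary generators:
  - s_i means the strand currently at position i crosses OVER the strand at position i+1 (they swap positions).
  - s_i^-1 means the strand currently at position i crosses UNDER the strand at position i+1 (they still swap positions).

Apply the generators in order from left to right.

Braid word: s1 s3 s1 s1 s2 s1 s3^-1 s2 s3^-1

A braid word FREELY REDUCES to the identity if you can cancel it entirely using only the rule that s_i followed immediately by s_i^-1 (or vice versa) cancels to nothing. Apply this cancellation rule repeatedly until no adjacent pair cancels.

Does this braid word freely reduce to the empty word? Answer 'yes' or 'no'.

Answer: no

Derivation:
Gen 1 (s1): push. Stack: [s1]
Gen 2 (s3): push. Stack: [s1 s3]
Gen 3 (s1): push. Stack: [s1 s3 s1]
Gen 4 (s1): push. Stack: [s1 s3 s1 s1]
Gen 5 (s2): push. Stack: [s1 s3 s1 s1 s2]
Gen 6 (s1): push. Stack: [s1 s3 s1 s1 s2 s1]
Gen 7 (s3^-1): push. Stack: [s1 s3 s1 s1 s2 s1 s3^-1]
Gen 8 (s2): push. Stack: [s1 s3 s1 s1 s2 s1 s3^-1 s2]
Gen 9 (s3^-1): push. Stack: [s1 s3 s1 s1 s2 s1 s3^-1 s2 s3^-1]
Reduced word: s1 s3 s1 s1 s2 s1 s3^-1 s2 s3^-1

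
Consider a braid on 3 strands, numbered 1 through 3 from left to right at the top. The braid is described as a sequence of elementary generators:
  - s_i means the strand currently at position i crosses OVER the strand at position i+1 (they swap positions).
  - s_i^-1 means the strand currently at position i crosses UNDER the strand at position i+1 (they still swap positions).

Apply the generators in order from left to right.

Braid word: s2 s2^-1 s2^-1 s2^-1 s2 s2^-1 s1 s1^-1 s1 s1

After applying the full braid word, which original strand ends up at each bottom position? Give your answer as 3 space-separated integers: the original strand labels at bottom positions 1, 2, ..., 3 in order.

Gen 1 (s2): strand 2 crosses over strand 3. Perm now: [1 3 2]
Gen 2 (s2^-1): strand 3 crosses under strand 2. Perm now: [1 2 3]
Gen 3 (s2^-1): strand 2 crosses under strand 3. Perm now: [1 3 2]
Gen 4 (s2^-1): strand 3 crosses under strand 2. Perm now: [1 2 3]
Gen 5 (s2): strand 2 crosses over strand 3. Perm now: [1 3 2]
Gen 6 (s2^-1): strand 3 crosses under strand 2. Perm now: [1 2 3]
Gen 7 (s1): strand 1 crosses over strand 2. Perm now: [2 1 3]
Gen 8 (s1^-1): strand 2 crosses under strand 1. Perm now: [1 2 3]
Gen 9 (s1): strand 1 crosses over strand 2. Perm now: [2 1 3]
Gen 10 (s1): strand 2 crosses over strand 1. Perm now: [1 2 3]

Answer: 1 2 3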